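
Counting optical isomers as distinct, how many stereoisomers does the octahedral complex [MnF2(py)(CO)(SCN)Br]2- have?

15

The six octahedral sites form three mutually perpendicular trans pairs.
Systematic enumeration (placing each ligand type in turn and discarding arrangements equivalent by rotation or reflection) gives 9 geometric isomers.
Of these, 6 lack any improper symmetry element and so occur as enantiomeric pairs, giving 9 + 6 = 15 stereoisomers in total.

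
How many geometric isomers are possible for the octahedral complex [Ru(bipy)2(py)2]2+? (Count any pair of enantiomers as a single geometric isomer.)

2

In an octahedral complex each vertex has one trans partner and four cis neighbours.
Each bipy is bidentate and must span two cis positions.
Working through the distinct placements yields 2 geometric isomers: py trans; py cis (chiral).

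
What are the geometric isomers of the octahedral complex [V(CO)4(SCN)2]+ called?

The distinct arrangements are (2 in all): SCN trans; SCN cis.

cis and trans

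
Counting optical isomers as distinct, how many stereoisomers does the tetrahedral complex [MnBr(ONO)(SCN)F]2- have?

2

All four vertices of a tetrahedron are equivalent and mutually adjacent, so cis/trans isomerism cannot arise.
Only one geometric arrangement is possible; it has no improper symmetry element, so it exists as a pair of enantiomers (2 stereoisomers).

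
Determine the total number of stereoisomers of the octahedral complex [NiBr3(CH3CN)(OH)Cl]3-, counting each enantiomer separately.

5

The distinct arrangements are (4 in all): Br mer (3 arrangements); Br fac (chiral).
One of these lacks any improper symmetry element and so occurs as an enantiomeric pair, giving 4 + 1 = 5 stereoisomers in total.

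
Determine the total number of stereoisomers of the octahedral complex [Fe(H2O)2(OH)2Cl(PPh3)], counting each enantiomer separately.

8

Systematic placement gives 6 geometric isomers: H2O cis, OH cis (3 arrangements, 2 chiral); H2O cis, OH trans; H2O trans, OH cis; H2O trans, OH trans.
Of these, 2 lack any improper symmetry element and so occur as enantiomeric pairs, giving 6 + 2 = 8 stereoisomers in total.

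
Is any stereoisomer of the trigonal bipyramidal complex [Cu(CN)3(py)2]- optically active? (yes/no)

no

The distinct arrangements are (3 in all): py both equatorial; py one axial, one equatorial; py both axial.
Each arrangement has an internal mirror plane or centre of symmetry, so none is chiral.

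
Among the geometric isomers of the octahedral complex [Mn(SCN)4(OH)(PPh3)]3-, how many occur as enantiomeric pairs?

0

The six octahedral sites form three mutually perpendicular trans pairs.
Systematic placement gives 2 geometric isomers: OH and PPh3 mutually trans; OH and PPh3 mutually cis.
Each arrangement has an internal mirror plane or centre of symmetry, so none is chiral.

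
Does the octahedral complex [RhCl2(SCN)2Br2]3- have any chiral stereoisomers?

yes

Systematic placement gives 5 geometric isomers: Cl trans, SCN trans, Br trans; Cl cis, SCN cis, Br trans; Cl cis, SCN trans, Br cis; Cl cis, SCN cis, Br cis (chiral); Cl trans, SCN cis, Br cis.
One of these lacks any improper symmetry element and so occurs as an enantiomeric pair, giving 5 + 1 = 6 stereoisomers in total.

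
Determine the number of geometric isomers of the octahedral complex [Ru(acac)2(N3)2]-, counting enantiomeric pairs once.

Each acac is bidentate and must span two cis positions.
There are 2 geometric isomers: N3 trans; N3 cis (chiral).

2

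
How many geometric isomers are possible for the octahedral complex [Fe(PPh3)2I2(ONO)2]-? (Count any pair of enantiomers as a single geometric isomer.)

In an octahedral complex each vertex has one trans partner and four cis neighbours.
Systematic placement gives 5 geometric isomers: PPh3 trans, I trans, ONO trans; PPh3 cis, I trans, ONO cis; PPh3 trans, I cis, ONO cis; PPh3 cis, I cis, ONO cis (chiral); PPh3 cis, I cis, ONO trans.

5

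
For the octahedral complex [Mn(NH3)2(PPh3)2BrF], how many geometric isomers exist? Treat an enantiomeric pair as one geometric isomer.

6

An octahedron has six vertices in three trans pairs; every non-trans pair is cis.
Working through the distinct placements yields 6 geometric isomers: NH3 trans, PPh3 trans; NH3 cis, PPh3 cis (3 arrangements, 2 chiral); NH3 cis, PPh3 trans; NH3 trans, PPh3 cis.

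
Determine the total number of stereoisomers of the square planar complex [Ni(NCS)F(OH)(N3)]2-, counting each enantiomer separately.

3

A square has two trans pairs of vertices; adjacent vertices are cis.
Systematic placement gives 3 geometric isomers: (F/NCS trans, N3/OH trans); (F/OH trans, N3/NCS trans); (F/N3 trans, NCS/OH trans).
Each arrangement has an internal mirror plane or centre of symmetry, so none is chiral.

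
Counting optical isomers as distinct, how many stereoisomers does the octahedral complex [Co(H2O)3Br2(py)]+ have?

An octahedron has six vertices in three trans pairs; every non-trans pair is cis.
There are 3 geometric isomers: H2O mer, Br trans; H2O fac, Br cis; H2O mer, Br cis.
Each arrangement has an internal mirror plane or centre of symmetry, so none is chiral.

3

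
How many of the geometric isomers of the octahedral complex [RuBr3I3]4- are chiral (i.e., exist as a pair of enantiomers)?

0

The six octahedral sites form three mutually perpendicular trans pairs.
The distinct arrangements are (2 in all): Br mer; Br fac.
Each arrangement has an internal mirror plane or centre of symmetry, so none is chiral.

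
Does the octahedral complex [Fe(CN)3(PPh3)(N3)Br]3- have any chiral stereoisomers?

In an octahedral complex each vertex has one trans partner and four cis neighbours.
Systematic placement gives 4 geometric isomers: CN mer (3 arrangements); CN fac (chiral).
One of these lacks any improper symmetry element and so occurs as an enantiomeric pair, giving 4 + 1 = 5 stereoisomers in total.

yes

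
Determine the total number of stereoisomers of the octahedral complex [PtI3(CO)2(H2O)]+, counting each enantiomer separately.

The six octahedral sites form three mutually perpendicular trans pairs.
The distinct arrangements are (3 in all): I mer, CO trans; I mer, CO cis; I fac, CO cis.
Each arrangement has an internal mirror plane or centre of symmetry, so none is chiral.

3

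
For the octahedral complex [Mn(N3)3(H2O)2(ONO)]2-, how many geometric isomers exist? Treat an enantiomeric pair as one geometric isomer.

3

In an octahedral complex each vertex has one trans partner and four cis neighbours.
The distinct arrangements are (3 in all): N3 mer, H2O trans; N3 fac, H2O cis; N3 mer, H2O cis.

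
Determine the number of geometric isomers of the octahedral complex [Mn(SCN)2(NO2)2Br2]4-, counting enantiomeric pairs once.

An octahedron has six vertices in three trans pairs; every non-trans pair is cis.
Working through the distinct placements yields 5 geometric isomers: SCN trans, NO2 trans, Br trans; SCN cis, NO2 cis, Br trans; SCN trans, NO2 cis, Br cis; SCN cis, NO2 cis, Br cis (chiral); SCN cis, NO2 trans, Br cis.

5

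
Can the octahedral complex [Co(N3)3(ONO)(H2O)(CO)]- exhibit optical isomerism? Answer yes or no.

yes

Working through the distinct placements yields 4 geometric isomers: N3 mer (3 arrangements); N3 fac (chiral).
One of these lacks any improper symmetry element and so occurs as an enantiomeric pair, giving 4 + 1 = 5 stereoisomers in total.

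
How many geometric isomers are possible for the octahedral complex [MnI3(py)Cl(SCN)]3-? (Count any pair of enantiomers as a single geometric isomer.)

4

An octahedron has six vertices in three trans pairs; every non-trans pair is cis.
Systematic placement gives 4 geometric isomers: I mer (3 arrangements); I fac (chiral).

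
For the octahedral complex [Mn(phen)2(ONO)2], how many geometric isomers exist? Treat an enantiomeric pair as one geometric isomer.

2

An octahedron has six vertices in three trans pairs; every non-trans pair is cis.
Each phen is bidentate and must span two cis positions.
Working through the distinct placements yields 2 geometric isomers: ONO trans; ONO cis (chiral).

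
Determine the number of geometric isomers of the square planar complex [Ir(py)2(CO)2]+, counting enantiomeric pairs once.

2

A square has two trans pairs of vertices; adjacent vertices are cis.
The distinct arrangements are (2 in all): py cis; py trans.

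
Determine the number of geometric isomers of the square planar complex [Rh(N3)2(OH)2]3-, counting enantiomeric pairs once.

2

Working through the distinct placements yields 2 geometric isomers: N3 cis; N3 trans.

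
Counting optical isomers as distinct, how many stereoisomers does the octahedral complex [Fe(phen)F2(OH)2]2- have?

Each phen is bidentate and must span two cis positions.
The distinct arrangements are (3 in all): F trans, OH cis; F cis, OH cis (chiral); F cis, OH trans.
One of these lacks any improper symmetry element and so occurs as an enantiomeric pair, giving 3 + 1 = 4 stereoisomers in total.

4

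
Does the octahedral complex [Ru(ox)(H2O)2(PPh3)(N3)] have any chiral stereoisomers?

yes

The six octahedral sites form three mutually perpendicular trans pairs.
Each ox is bidentate and must span two cis positions.
Systematic placement gives 4 geometric isomers: H2O trans; H2O cis (3 arrangements, 2 chiral).
Of these, 2 lack any improper symmetry element and so occur as enantiomeric pairs, giving 4 + 2 = 6 stereoisomers in total.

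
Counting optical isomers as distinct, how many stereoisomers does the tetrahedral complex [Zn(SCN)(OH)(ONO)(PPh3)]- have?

2

Only one geometric arrangement is possible; it has no improper symmetry element, so it exists as a pair of enantiomers (2 stereoisomers).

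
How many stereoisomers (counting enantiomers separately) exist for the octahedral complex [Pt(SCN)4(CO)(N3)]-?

There are 2 geometric isomers: CO and N3 mutually trans; CO and N3 mutually cis.
Each arrangement has an internal mirror plane or centre of symmetry, so none is chiral.

2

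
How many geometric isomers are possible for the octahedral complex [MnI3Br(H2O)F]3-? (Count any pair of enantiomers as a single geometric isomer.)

The distinct arrangements are (4 in all): I mer (3 arrangements); I fac (chiral).

4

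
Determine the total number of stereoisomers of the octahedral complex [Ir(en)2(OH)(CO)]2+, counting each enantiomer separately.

3

An octahedron has six vertices in three trans pairs; every non-trans pair is cis.
Each en is bidentate and must span two cis positions.
There are 2 geometric isomers: OH and CO mutually trans; OH and CO mutually cis (chiral).
One of these lacks any improper symmetry element and so occurs as an enantiomeric pair, giving 2 + 1 = 3 stereoisomers in total.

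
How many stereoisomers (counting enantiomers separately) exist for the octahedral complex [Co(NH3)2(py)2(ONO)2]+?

6

In an octahedral complex each vertex has one trans partner and four cis neighbours.
There are 5 geometric isomers: NH3 trans, py trans, ONO trans; NH3 trans, py cis, ONO cis; NH3 cis, py trans, ONO cis; NH3 cis, py cis, ONO cis (chiral); NH3 cis, py cis, ONO trans.
One of these lacks any improper symmetry element and so occurs as an enantiomeric pair, giving 5 + 1 = 6 stereoisomers in total.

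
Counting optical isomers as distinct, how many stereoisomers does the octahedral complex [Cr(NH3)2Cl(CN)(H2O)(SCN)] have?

15

The six octahedral sites form three mutually perpendicular trans pairs.
Systematic enumeration (placing each ligand type in turn and discarding arrangements equivalent by rotation or reflection) gives 9 geometric isomers.
Of these, 6 lack any improper symmetry element and so occur as enantiomeric pairs, giving 9 + 6 = 15 stereoisomers in total.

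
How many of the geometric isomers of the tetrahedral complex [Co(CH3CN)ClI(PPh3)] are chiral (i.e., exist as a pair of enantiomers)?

1

Only one geometric arrangement is possible; it has no improper symmetry element, so it exists as a pair of enantiomers (2 stereoisomers).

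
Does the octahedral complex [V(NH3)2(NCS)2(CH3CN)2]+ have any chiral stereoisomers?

yes

In an octahedral complex each vertex has one trans partner and four cis neighbours.
Working through the distinct placements yields 5 geometric isomers: NH3 trans, NCS trans, CH3CN trans; NH3 cis, NCS cis, CH3CN trans; NH3 trans, NCS cis, CH3CN cis; NH3 cis, NCS cis, CH3CN cis (chiral); NH3 cis, NCS trans, CH3CN cis.
One of these lacks any improper symmetry element and so occurs as an enantiomeric pair, giving 5 + 1 = 6 stereoisomers in total.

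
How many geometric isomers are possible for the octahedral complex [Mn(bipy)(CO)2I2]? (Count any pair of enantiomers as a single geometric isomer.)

3

An octahedron has six vertices in three trans pairs; every non-trans pair is cis.
Each bipy is bidentate and must span two cis positions.
The distinct arrangements are (3 in all): CO trans, I cis; CO cis, I cis (chiral); CO cis, I trans.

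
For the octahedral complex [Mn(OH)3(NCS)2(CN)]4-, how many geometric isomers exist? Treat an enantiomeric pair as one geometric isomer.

3

The six octahedral sites form three mutually perpendicular trans pairs.
Systematic placement gives 3 geometric isomers: OH mer, NCS cis; OH mer, NCS trans; OH fac, NCS cis.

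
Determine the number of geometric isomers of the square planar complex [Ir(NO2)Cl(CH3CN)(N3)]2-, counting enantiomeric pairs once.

Systematic placement gives 3 geometric isomers: (CH3CN/N3 trans, Cl/NO2 trans); (CH3CN/NO2 trans, Cl/N3 trans); (CH3CN/Cl trans, N3/NO2 trans).

3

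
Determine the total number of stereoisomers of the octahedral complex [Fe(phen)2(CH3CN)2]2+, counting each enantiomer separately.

3

An octahedron has six vertices in three trans pairs; every non-trans pair is cis.
Each phen is bidentate and must span two cis positions.
Systematic placement gives 2 geometric isomers: CH3CN trans; CH3CN cis (chiral).
One of these lacks any improper symmetry element and so occurs as an enantiomeric pair, giving 2 + 1 = 3 stereoisomers in total.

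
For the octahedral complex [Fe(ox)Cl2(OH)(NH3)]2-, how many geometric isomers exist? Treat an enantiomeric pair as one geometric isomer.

An octahedron has six vertices in three trans pairs; every non-trans pair is cis.
Each ox is bidentate and must span two cis positions.
Systematic placement gives 4 geometric isomers: Cl trans; Cl cis (3 arrangements, 2 chiral).

4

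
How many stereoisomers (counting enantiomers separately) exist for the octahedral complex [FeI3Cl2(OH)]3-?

In an octahedral complex each vertex has one trans partner and four cis neighbours.
The distinct arrangements are (3 in all): I mer, Cl trans; I fac, Cl cis; I mer, Cl cis.
Each arrangement has an internal mirror plane or centre of symmetry, so none is chiral.

3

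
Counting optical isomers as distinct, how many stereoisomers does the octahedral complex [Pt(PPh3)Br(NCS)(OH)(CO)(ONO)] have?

30

In an octahedral complex each vertex has one trans partner and four cis neighbours.
Systematic enumeration (placing each ligand type in turn and discarding arrangements equivalent by rotation or reflection) gives 15 geometric isomers.
Of these, 15 lack any improper symmetry element and so occur as enantiomeric pairs, giving 15 + 15 = 30 stereoisomers in total.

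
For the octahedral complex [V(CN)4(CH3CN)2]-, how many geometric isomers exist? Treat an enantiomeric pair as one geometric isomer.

2

An octahedron has six vertices in three trans pairs; every non-trans pair is cis.
There are 2 geometric isomers: CH3CN trans; CH3CN cis.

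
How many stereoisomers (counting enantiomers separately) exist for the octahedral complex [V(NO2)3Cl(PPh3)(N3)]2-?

The six octahedral sites form three mutually perpendicular trans pairs.
There are 4 geometric isomers: NO2 mer (3 arrangements); NO2 fac (chiral).
One of these lacks any improper symmetry element and so occurs as an enantiomeric pair, giving 4 + 1 = 5 stereoisomers in total.

5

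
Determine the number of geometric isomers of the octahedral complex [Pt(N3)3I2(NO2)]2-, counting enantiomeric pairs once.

An octahedron has six vertices in three trans pairs; every non-trans pair is cis.
Working through the distinct placements yields 3 geometric isomers: N3 mer, I trans; N3 fac, I cis; N3 mer, I cis.

3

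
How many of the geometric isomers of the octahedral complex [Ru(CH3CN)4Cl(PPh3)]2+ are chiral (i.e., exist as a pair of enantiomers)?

0

In an octahedral complex each vertex has one trans partner and four cis neighbours.
Systematic placement gives 2 geometric isomers: Cl and PPh3 mutually trans; Cl and PPh3 mutually cis.
Each arrangement has an internal mirror plane or centre of symmetry, so none is chiral.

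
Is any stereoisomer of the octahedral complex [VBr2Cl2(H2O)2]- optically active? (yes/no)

Working through the distinct placements yields 5 geometric isomers: Br trans, Cl trans, H2O trans; Br trans, Cl cis, H2O cis; Br cis, Cl cis, H2O trans; Br cis, Cl cis, H2O cis (chiral); Br cis, Cl trans, H2O cis.
One of these lacks any improper symmetry element and so occurs as an enantiomeric pair, giving 5 + 1 = 6 stereoisomers in total.

yes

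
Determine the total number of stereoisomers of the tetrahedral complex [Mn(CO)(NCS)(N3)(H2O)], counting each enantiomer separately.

All four vertices of a tetrahedron are equivalent and mutually adjacent, so cis/trans isomerism cannot arise.
Only one geometric arrangement is possible; it has no improper symmetry element, so it exists as a pair of enantiomers (2 stereoisomers).

2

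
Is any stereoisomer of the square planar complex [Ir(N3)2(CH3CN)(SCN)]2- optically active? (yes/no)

In a square planar complex each vertex has one trans partner and two cis neighbours.
There are 2 geometric isomers: N3 cis; N3 trans.
Each arrangement has an internal mirror plane or centre of symmetry, so none is chiral.

no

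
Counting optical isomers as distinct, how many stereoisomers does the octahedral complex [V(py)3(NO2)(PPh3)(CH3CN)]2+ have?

5

In an octahedral complex each vertex has one trans partner and four cis neighbours.
There are 4 geometric isomers: py mer (3 arrangements); py fac (chiral).
One of these lacks any improper symmetry element and so occurs as an enantiomeric pair, giving 4 + 1 = 5 stereoisomers in total.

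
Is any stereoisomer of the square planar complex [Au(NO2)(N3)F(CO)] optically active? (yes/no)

no

In a square planar complex each vertex has one trans partner and two cis neighbours.
The distinct arrangements are (3 in all): (CO/N3 trans, F/NO2 trans); (CO/NO2 trans, F/N3 trans); (CO/F trans, N3/NO2 trans).
Each arrangement has an internal mirror plane or centre of symmetry, so none is chiral.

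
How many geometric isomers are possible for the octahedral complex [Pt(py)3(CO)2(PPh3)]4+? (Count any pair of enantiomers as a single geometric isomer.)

In an octahedral complex each vertex has one trans partner and four cis neighbours.
The distinct arrangements are (3 in all): py mer, CO trans; py mer, CO cis; py fac, CO cis.

3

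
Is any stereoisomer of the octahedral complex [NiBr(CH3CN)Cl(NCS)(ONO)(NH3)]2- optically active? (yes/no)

yes

The six octahedral sites form three mutually perpendicular trans pairs.
Exhaustive case analysis gives 15 geometric isomers.
Of these, 15 lack any improper symmetry element and so occur as enantiomeric pairs, giving 15 + 15 = 30 stereoisomers in total.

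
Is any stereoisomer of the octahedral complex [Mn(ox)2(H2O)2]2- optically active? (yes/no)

yes

The six octahedral sites form three mutually perpendicular trans pairs.
Each ox is bidentate and must span two cis positions.
Working through the distinct placements yields 2 geometric isomers: H2O trans; H2O cis (chiral).
One of these lacks any improper symmetry element and so occurs as an enantiomeric pair, giving 2 + 1 = 3 stereoisomers in total.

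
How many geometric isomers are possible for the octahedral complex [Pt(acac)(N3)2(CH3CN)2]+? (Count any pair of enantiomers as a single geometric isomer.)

3

An octahedron has six vertices in three trans pairs; every non-trans pair is cis.
Each acac is bidentate and must span two cis positions.
Systematic placement gives 3 geometric isomers: N3 cis, CH3CN trans; N3 cis, CH3CN cis (chiral); N3 trans, CH3CN cis.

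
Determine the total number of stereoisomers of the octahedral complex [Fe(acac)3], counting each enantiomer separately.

Each acac is bidentate and must span two cis positions.
Only one geometric arrangement is possible; it has no improper symmetry element, so it exists as a pair of enantiomers (2 stereoisomers).

2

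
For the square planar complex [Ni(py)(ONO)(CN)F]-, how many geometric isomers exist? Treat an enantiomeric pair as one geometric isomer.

Systematic placement gives 3 geometric isomers: (CN/ONO trans, F/py trans); (CN/py trans, F/ONO trans); (CN/F trans, ONO/py trans).

3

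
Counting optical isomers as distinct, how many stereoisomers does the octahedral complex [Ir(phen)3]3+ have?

Each phen is bidentate and must span two cis positions.
Only one geometric arrangement is possible; it has no improper symmetry element, so it exists as a pair of enantiomers (2 stereoisomers).

2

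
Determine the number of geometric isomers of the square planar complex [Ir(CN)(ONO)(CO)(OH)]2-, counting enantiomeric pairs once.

3

In a square planar complex each vertex has one trans partner and two cis neighbours.
The distinct arrangements are (3 in all): (CN/OH trans, CO/ONO trans); (CN/ONO trans, CO/OH trans); (CN/CO trans, OH/ONO trans).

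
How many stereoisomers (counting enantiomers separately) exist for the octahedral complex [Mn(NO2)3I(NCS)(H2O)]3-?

5

The six octahedral sites form three mutually perpendicular trans pairs.
Working through the distinct placements yields 4 geometric isomers: NO2 mer (3 arrangements); NO2 fac (chiral).
One of these lacks any improper symmetry element and so occurs as an enantiomeric pair, giving 4 + 1 = 5 stereoisomers in total.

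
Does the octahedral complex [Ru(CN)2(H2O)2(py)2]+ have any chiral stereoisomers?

Systematic placement gives 5 geometric isomers: CN trans, H2O trans, py trans; CN trans, H2O cis, py cis; CN cis, H2O cis, py trans; CN cis, H2O cis, py cis (chiral); CN cis, H2O trans, py cis.
One of these lacks any improper symmetry element and so occurs as an enantiomeric pair, giving 5 + 1 = 6 stereoisomers in total.

yes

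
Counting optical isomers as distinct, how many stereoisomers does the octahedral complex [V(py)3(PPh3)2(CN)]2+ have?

In an octahedral complex each vertex has one trans partner and four cis neighbours.
Working through the distinct placements yields 3 geometric isomers: py mer, PPh3 cis; py mer, PPh3 trans; py fac, PPh3 cis.
Each arrangement has an internal mirror plane or centre of symmetry, so none is chiral.

3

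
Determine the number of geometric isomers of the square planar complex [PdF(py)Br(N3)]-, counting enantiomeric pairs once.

In a square planar complex each vertex has one trans partner and two cis neighbours.
The distinct arrangements are (3 in all): (Br/N3 trans, F/py trans); (Br/py trans, F/N3 trans); (Br/F trans, N3/py trans).

3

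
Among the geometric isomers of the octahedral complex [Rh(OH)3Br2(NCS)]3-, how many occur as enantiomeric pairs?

0

An octahedron has six vertices in three trans pairs; every non-trans pair is cis.
Working through the distinct placements yields 3 geometric isomers: OH mer, Br trans; OH mer, Br cis; OH fac, Br cis.
Each arrangement has an internal mirror plane or centre of symmetry, so none is chiral.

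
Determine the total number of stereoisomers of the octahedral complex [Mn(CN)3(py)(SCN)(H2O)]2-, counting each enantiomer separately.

5

In an octahedral complex each vertex has one trans partner and four cis neighbours.
There are 4 geometric isomers: CN mer (3 arrangements); CN fac (chiral).
One of these lacks any improper symmetry element and so occurs as an enantiomeric pair, giving 4 + 1 = 5 stereoisomers in total.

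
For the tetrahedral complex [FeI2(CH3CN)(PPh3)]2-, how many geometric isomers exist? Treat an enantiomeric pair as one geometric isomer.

1

Only one geometric arrangement is possible.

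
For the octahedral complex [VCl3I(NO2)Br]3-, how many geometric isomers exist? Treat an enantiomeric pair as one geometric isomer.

4

Systematic placement gives 4 geometric isomers: Cl mer (3 arrangements); Cl fac (chiral).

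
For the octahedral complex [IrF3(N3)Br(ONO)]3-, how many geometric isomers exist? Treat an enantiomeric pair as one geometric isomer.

4

An octahedron has six vertices in three trans pairs; every non-trans pair is cis.
Working through the distinct placements yields 4 geometric isomers: F mer (3 arrangements); F fac (chiral).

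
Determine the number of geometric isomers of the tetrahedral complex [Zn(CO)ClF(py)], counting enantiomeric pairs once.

1

All four vertices of a tetrahedron are equivalent and mutually adjacent, so cis/trans isomerism cannot arise.
Only one geometric arrangement is possible; it has no improper symmetry element, so it exists as a pair of enantiomers (2 stereoisomers).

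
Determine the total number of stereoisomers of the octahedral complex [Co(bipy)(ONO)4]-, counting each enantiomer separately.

1

The six octahedral sites form three mutually perpendicular trans pairs.
Each bipy is bidentate and must span two cis positions.
Only one geometric arrangement is possible.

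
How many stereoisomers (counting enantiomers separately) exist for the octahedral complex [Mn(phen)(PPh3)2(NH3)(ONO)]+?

6

The six octahedral sites form three mutually perpendicular trans pairs.
Each phen is bidentate and must span two cis positions.
There are 4 geometric isomers: PPh3 cis (3 arrangements, 2 chiral); PPh3 trans.
Of these, 2 lack any improper symmetry element and so occur as enantiomeric pairs, giving 4 + 2 = 6 stereoisomers in total.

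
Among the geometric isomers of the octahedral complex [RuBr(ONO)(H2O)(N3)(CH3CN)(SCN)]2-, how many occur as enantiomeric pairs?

15

Exhaustive case analysis gives 15 geometric isomers.
Of these, 15 lack any improper symmetry element and so occur as enantiomeric pairs, giving 15 + 15 = 30 stereoisomers in total.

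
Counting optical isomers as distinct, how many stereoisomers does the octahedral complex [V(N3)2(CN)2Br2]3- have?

6

In an octahedral complex each vertex has one trans partner and four cis neighbours.
There are 5 geometric isomers: N3 trans, CN trans, Br trans; N3 cis, CN cis, Br trans; N3 trans, CN cis, Br cis; N3 cis, CN cis, Br cis (chiral); N3 cis, CN trans, Br cis.
One of these lacks any improper symmetry element and so occurs as an enantiomeric pair, giving 5 + 1 = 6 stereoisomers in total.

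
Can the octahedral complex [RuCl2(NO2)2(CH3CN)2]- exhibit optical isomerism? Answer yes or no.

yes

The six octahedral sites form three mutually perpendicular trans pairs.
The distinct arrangements are (5 in all): Cl trans, NO2 trans, CH3CN trans; Cl cis, NO2 cis, CH3CN trans; Cl cis, NO2 trans, CH3CN cis; Cl cis, NO2 cis, CH3CN cis (chiral); Cl trans, NO2 cis, CH3CN cis.
One of these lacks any improper symmetry element and so occurs as an enantiomeric pair, giving 5 + 1 = 6 stereoisomers in total.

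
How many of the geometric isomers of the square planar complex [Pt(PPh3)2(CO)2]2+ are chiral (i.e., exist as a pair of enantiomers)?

0

In a square planar complex each vertex has one trans partner and two cis neighbours.
The distinct arrangements are (2 in all): PPh3 cis; PPh3 trans.
Each arrangement has an internal mirror plane or centre of symmetry, so none is chiral.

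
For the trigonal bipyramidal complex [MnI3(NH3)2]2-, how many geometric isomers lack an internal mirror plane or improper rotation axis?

0

A trigonal bipyramid has two axial and three equatorial sites, which are chemically inequivalent.
The distinct arrangements are (3 in all): NH3 both equatorial; NH3 one axial, one equatorial; NH3 both axial.
Each arrangement has an internal mirror plane or centre of symmetry, so none is chiral.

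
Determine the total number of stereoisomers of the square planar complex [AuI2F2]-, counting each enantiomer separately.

A square has two trans pairs of vertices; adjacent vertices are cis.
The distinct arrangements are (2 in all): I cis; I trans.
Each arrangement has an internal mirror plane or centre of symmetry, so none is chiral.

2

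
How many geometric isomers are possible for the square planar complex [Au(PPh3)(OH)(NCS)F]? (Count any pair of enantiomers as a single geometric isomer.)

In a square planar complex each vertex has one trans partner and two cis neighbours.
Working through the distinct placements yields 3 geometric isomers: (F/OH trans, NCS/PPh3 trans); (F/PPh3 trans, NCS/OH trans); (F/NCS trans, OH/PPh3 trans).

3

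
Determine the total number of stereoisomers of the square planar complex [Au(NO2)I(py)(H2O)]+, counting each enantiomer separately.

A square has two trans pairs of vertices; adjacent vertices are cis.
Working through the distinct placements yields 3 geometric isomers: (H2O/NO2 trans, I/py trans); (H2O/py trans, I/NO2 trans); (H2O/I trans, NO2/py trans).
Each arrangement has an internal mirror plane or centre of symmetry, so none is chiral.

3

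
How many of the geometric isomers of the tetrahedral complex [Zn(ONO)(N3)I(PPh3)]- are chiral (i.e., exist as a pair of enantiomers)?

1

In a tetrahedral complex all four positions are equivalent and every pair of ligands is adjacent — there is no cis/trans distinction.
Only one geometric arrangement is possible; it has no improper symmetry element, so it exists as a pair of enantiomers (2 stereoisomers).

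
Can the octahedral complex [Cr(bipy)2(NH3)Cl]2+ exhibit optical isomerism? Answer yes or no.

Each bipy is bidentate and must span two cis positions.
Working through the distinct placements yields 2 geometric isomers: NH3 and Cl mutually trans; NH3 and Cl mutually cis (chiral).
One of these lacks any improper symmetry element and so occurs as an enantiomeric pair, giving 2 + 1 = 3 stereoisomers in total.

yes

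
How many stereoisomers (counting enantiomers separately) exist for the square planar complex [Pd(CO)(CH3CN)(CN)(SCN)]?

In a square planar complex each vertex has one trans partner and two cis neighbours.
Working through the distinct placements yields 3 geometric isomers: (CH3CN/CO trans, CN/SCN trans); (CH3CN/SCN trans, CN/CO trans); (CH3CN/CN trans, CO/SCN trans).
Each arrangement has an internal mirror plane or centre of symmetry, so none is chiral.

3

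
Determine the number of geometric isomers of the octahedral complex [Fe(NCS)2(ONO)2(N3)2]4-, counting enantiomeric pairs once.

5

Systematic placement gives 5 geometric isomers: NCS trans, ONO trans, N3 trans; NCS cis, ONO cis, N3 trans; NCS cis, ONO trans, N3 cis; NCS cis, ONO cis, N3 cis (chiral); NCS trans, ONO cis, N3 cis.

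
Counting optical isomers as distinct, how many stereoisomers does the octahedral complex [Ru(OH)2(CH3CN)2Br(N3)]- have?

Systematic placement gives 6 geometric isomers: OH trans, CH3CN cis; OH cis, CH3CN cis (3 arrangements, 2 chiral); OH trans, CH3CN trans; OH cis, CH3CN trans.
Of these, 2 lack any improper symmetry element and so occur as enantiomeric pairs, giving 6 + 2 = 8 stereoisomers in total.

8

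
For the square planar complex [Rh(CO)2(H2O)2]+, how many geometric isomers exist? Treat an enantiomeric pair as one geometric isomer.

A square has two trans pairs of vertices; adjacent vertices are cis.
Systematic placement gives 2 geometric isomers: CO cis; CO trans.

2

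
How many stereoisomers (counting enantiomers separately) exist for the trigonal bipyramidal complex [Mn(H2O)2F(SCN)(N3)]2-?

In a trigonal bipyramid the two axial positions differ from the three equatorial ones.
Systematic enumeration (placing each ligand type in turn and discarding arrangements equivalent by rotation or reflection) gives 7 geometric isomers.
Of these, 3 lack any improper symmetry element and so occur as enantiomeric pairs, giving 7 + 3 = 10 stereoisomers in total.

10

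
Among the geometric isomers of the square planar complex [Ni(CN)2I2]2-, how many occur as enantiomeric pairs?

Systematic placement gives 2 geometric isomers: CN cis; CN trans.
Each arrangement has an internal mirror plane or centre of symmetry, so none is chiral.

0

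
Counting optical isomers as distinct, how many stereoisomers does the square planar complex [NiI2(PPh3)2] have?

2

There are 2 geometric isomers: I cis; I trans.
Each arrangement has an internal mirror plane or centre of symmetry, so none is chiral.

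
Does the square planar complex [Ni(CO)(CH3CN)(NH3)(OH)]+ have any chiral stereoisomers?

no

A square has two trans pairs of vertices; adjacent vertices are cis.
The distinct arrangements are (3 in all): (CH3CN/NH3 trans, CO/OH trans); (CH3CN/OH trans, CO/NH3 trans); (CH3CN/CO trans, NH3/OH trans).
Each arrangement has an internal mirror plane or centre of symmetry, so none is chiral.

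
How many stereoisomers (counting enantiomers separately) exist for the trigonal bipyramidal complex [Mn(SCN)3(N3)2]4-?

Systematic placement gives 3 geometric isomers: N3 both axial; N3 one axial, one equatorial; N3 both equatorial.
Each arrangement has an internal mirror plane or centre of symmetry, so none is chiral.

3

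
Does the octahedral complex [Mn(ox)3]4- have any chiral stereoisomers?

In an octahedral complex each vertex has one trans partner and four cis neighbours.
Each ox is bidentate and must span two cis positions.
Only one geometric arrangement is possible; it has no improper symmetry element, so it exists as a pair of enantiomers (2 stereoisomers).

yes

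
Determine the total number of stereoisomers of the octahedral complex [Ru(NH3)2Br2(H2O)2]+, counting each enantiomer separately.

6

In an octahedral complex each vertex has one trans partner and four cis neighbours.
Working through the distinct placements yields 5 geometric isomers: NH3 trans, Br trans, H2O trans; NH3 cis, Br trans, H2O cis; NH3 trans, Br cis, H2O cis; NH3 cis, Br cis, H2O cis (chiral); NH3 cis, Br cis, H2O trans.
One of these lacks any improper symmetry element and so occurs as an enantiomeric pair, giving 5 + 1 = 6 stereoisomers in total.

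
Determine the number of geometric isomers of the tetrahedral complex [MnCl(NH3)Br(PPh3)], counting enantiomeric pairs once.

1

In a tetrahedral complex all four positions are equivalent and every pair of ligands is adjacent — there is no cis/trans distinction.
Only one geometric arrangement is possible; it has no improper symmetry element, so it exists as a pair of enantiomers (2 stereoisomers).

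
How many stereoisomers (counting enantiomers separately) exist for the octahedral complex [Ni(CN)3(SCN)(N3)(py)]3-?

5

The six octahedral sites form three mutually perpendicular trans pairs.
There are 4 geometric isomers: CN mer (3 arrangements); CN fac (chiral).
One of these lacks any improper symmetry element and so occurs as an enantiomeric pair, giving 4 + 1 = 5 stereoisomers in total.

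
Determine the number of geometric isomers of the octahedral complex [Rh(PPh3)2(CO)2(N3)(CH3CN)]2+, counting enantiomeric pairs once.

In an octahedral complex each vertex has one trans partner and four cis neighbours.
Working through the distinct placements yields 6 geometric isomers: PPh3 trans, CO cis; PPh3 cis, CO cis (3 arrangements, 2 chiral); PPh3 trans, CO trans; PPh3 cis, CO trans.

6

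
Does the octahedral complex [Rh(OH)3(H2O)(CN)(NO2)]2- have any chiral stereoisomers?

yes

Working through the distinct placements yields 4 geometric isomers: OH mer (3 arrangements); OH fac (chiral).
One of these lacks any improper symmetry element and so occurs as an enantiomeric pair, giving 4 + 1 = 5 stereoisomers in total.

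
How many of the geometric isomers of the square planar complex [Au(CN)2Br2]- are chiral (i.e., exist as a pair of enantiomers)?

0

Systematic placement gives 2 geometric isomers: CN cis; CN trans.
Each arrangement has an internal mirror plane or centre of symmetry, so none is chiral.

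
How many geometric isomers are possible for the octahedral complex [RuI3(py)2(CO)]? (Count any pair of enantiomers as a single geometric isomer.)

3

An octahedron has six vertices in three trans pairs; every non-trans pair is cis.
The distinct arrangements are (3 in all): I mer, py trans; I fac, py cis; I mer, py cis.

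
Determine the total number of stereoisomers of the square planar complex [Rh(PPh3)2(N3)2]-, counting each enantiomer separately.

2

A square has two trans pairs of vertices; adjacent vertices are cis.
The distinct arrangements are (2 in all): PPh3 cis; PPh3 trans.
Each arrangement has an internal mirror plane or centre of symmetry, so none is chiral.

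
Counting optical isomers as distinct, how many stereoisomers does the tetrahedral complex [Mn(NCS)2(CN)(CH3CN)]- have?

1

In a tetrahedral complex all four positions are equivalent and every pair of ligands is adjacent — there is no cis/trans distinction.
Only one geometric arrangement is possible.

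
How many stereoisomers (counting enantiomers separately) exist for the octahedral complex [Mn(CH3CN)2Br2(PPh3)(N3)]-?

8

Working through the distinct placements yields 6 geometric isomers: CH3CN trans, Br trans; CH3CN cis, Br trans; CH3CN cis, Br cis (3 arrangements, 2 chiral); CH3CN trans, Br cis.
Of these, 2 lack any improper symmetry element and so occur as enantiomeric pairs, giving 6 + 2 = 8 stereoisomers in total.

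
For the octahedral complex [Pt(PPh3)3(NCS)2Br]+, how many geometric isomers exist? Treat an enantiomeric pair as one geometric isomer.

3

In an octahedral complex each vertex has one trans partner and four cis neighbours.
The distinct arrangements are (3 in all): PPh3 mer, NCS cis; PPh3 mer, NCS trans; PPh3 fac, NCS cis.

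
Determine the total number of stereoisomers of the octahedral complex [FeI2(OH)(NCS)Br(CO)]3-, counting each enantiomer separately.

In an octahedral complex each vertex has one trans partner and four cis neighbours.
Placing the ligands in turn and identifying arrangements related by rotation or reflection leaves 9 distinct geometric isomers.
Of these, 6 lack any improper symmetry element and so occur as enantiomeric pairs, giving 9 + 6 = 15 stereoisomers in total.

15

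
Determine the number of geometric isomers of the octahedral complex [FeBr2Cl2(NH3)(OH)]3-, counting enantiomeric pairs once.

6

Systematic placement gives 6 geometric isomers: Br trans, Cl trans; Br trans, Cl cis; Br cis, Cl cis (3 arrangements, 2 chiral); Br cis, Cl trans.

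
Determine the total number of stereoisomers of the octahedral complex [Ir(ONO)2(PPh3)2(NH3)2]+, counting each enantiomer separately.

The six octahedral sites form three mutually perpendicular trans pairs.
There are 5 geometric isomers: ONO trans, PPh3 trans, NH3 trans; ONO cis, PPh3 cis, NH3 trans; ONO cis, PPh3 trans, NH3 cis; ONO cis, PPh3 cis, NH3 cis (chiral); ONO trans, PPh3 cis, NH3 cis.
One of these lacks any improper symmetry element and so occurs as an enantiomeric pair, giving 5 + 1 = 6 stereoisomers in total.

6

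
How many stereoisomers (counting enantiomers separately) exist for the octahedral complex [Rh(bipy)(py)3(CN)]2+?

2

An octahedron has six vertices in three trans pairs; every non-trans pair is cis.
Each bipy is bidentate and must span two cis positions.
Systematic placement gives 2 geometric isomers: py mer; py fac.
Each arrangement has an internal mirror plane or centre of symmetry, so none is chiral.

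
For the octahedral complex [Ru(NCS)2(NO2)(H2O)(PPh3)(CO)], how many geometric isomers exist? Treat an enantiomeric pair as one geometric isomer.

9

In an octahedral complex each vertex has one trans partner and four cis neighbours.
Placing the ligands in turn and identifying arrangements related by rotation or reflection leaves 9 distinct geometric isomers.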